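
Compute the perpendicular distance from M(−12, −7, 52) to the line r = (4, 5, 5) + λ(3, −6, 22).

√493

Direction vector d = (3, −6, 22).
AP = (−16, −12, 47), and AP × d = (18, 493, 132).
|AP × d|² = 260797 and |d|² = 529, so the distance is √(260797/529) = √493.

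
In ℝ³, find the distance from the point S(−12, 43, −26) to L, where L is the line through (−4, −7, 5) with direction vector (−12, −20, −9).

Direction vector d = (−12, −20, −9).
AP = (−8, 50, −31); AP·d = -625, |AP|² = 3525, |d|² = 625.
distance² = |AP|² − (AP·d)²/|d|² = 3525 − 390625/625 = 2900, so the distance is 10√29.

10√29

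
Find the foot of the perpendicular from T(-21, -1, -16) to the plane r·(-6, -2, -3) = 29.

The perpendicular from T has direction n = (-6, -2, -3): r = (-21, -1, -16) + t(-6, -2, -3).
Substitute into the plane: n·(T + tn) = 29 gives 176 + 49t = 29, so t = -3.
Foot = (-21, -1, -16) + (-3)·(-6, -2, -3) = (-3, 5, -7).

(-3, 5, -7)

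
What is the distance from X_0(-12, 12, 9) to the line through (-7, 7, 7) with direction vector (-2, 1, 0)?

Direction vector d = (-2, 1, 0).
AP = (-5, 5, 2); AP·d = 15, |AP|² = 54, |d|² = 5.
distance² = |AP|² − (AP·d)²/|d|² = 54 − 225/5 = 9, so the distance is 3.

3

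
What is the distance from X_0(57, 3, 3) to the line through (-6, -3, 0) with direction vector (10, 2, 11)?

3√221

Direction vector d = (10, 2, 11).
AP = (63, 6, 3); AP·d = 675, |AP|² = 4014, |d|² = 225.
distance² = |AP|² − (AP·d)²/|d|² = 4014 − 455625/225 = 1989, so the distance is 3√221.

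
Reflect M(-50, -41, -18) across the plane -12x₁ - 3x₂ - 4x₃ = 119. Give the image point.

(46, -17, 14)

n = (-12, -3, -4), |n|² = 169, n·M − 119 = 676, so t = 676/169 = 4.
Foot F = M − 4·n = (-2, -29, -2); the reflection is 2F − M = (46, -17, 14).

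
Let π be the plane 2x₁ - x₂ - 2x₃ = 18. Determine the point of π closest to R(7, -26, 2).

n = (2, -1, -2), |n|² = 9, and n·R − 18 = 18.
t = 18/9 = 2, so the foot is R − t·n = (7, -26, 2) − 2·(2, -1, -2) = (3, -24, 6).

(3, -24, 6)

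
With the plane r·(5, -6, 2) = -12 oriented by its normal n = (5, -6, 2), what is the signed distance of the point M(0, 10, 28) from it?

n·M − (-12) = 8.
|n| = √65, so the signed distance is 8√65/65.

8√65/65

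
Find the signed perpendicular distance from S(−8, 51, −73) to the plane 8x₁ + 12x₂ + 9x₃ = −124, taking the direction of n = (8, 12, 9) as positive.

n·S − (-124) = 15.
|n| = 17, so the signed distance is 15/17.

15/17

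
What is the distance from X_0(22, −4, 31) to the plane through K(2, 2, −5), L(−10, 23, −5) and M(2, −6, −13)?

28/9

KL = (−12, 21, 0) and KM = (0, −8, −8), so a normal is n = KL × KM = (−168, −96, 96).
n = (−168, −96, 96); n·P − (-1008) = 672; |n| = 216; distance = 672/216 = 28/9.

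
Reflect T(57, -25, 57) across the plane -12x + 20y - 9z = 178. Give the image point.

With n = (-12, 20, -9), the signed offset is (n·T − 178)/|n|² = -1875/625 = -3.
T' = T − 2t·n = (57, -25, 57) − (-6)·(-12, 20, -9) = (-15, 95, 3).

(-15, 95, 3)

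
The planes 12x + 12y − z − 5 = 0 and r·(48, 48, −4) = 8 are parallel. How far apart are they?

Divide the second equation by 4 to match normals: 12x + 12y − z = 2.
With common normal n = (12, 12, −1) (|n| = 17), the distance is |5 − 2|/|n| = 3/17.

3/17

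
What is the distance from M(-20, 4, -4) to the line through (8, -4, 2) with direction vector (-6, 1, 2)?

2√57

Direction vector d = (-6, 1, 2).
AP = (-28, 8, -6); AP·d = 164, |AP|² = 884, |d|² = 41.
distance² = |AP|² − (AP·d)²/|d|² = 884 − 26896/41 = 228, so the distance is 2√57.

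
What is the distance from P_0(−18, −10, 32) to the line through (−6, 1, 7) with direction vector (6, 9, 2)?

√769

Direction vector d = (6, 9, 2).
AP = (−12, −11, 25); AP·d = -121, |AP|² = 890, |d|² = 121.
distance² = |AP|² − (AP·d)²/|d|² = 890 − 14641/121 = 769, so the distance is √769.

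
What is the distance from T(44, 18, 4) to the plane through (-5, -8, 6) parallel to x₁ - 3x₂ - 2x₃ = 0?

Parallel planes share the normal n = (1, -3, -2); since (-5, -8, 6) lies on the plane, its equation is x₁ - 3x₂ - 2x₃ = 7.
n = (1, -3, -2); n·P − 7 = -25; |n| = √14; distance = 25/√14.

25/√14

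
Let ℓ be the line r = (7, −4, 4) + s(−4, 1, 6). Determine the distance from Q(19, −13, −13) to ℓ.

Direction vector d = (−4, 1, 6).
AP = (12, −9, −17); AP·d = -159, |AP|² = 514, |d|² = 53.
distance² = |AP|² − (AP·d)²/|d|² = 514 − 25281/53 = 37, so the distance is √37.

√37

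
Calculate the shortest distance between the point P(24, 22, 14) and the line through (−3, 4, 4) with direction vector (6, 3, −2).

Direction vector d = (6, 3, −2).
AP = (27, 18, 10); AP·d = 196, |AP|² = 1153, |d|² = 49.
distance² = |AP|² − (AP·d)²/|d|² = 1153 − 38416/49 = 369, so the distance is 3√41.

3√41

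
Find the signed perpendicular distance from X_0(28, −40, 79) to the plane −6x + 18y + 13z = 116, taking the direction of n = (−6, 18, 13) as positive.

1

n·X_0 − 116 = 23.
|n| = 23, so the signed distance is 23/23 = 1.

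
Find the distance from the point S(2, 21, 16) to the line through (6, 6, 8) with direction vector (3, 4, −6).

√305

Direction vector d = (3, 4, −6).
AP = (−4, 15, 8); AP·d = 0, |AP|² = 305, |d|² = 61.
distance² = |AP|² − (AP·d)²/|d|² = 305 − 0/61 = 305, so the distance is √305.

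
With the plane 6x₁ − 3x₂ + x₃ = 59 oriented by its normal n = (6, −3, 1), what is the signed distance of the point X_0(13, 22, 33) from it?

-14/√46

n·X_0 − 59 = -14.
|n| = √46, so the signed distance is -14/√46.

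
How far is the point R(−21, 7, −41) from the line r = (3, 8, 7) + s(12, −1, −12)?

Direction vector d = (12, −1, −12).
AP = (−24, −1, −48), and AP × d = (−36, −864, 36).
|AP × d|² = 749088 and |d|² = 289, so the distance is √(749088/289) = √2592 = 36√2.

36√2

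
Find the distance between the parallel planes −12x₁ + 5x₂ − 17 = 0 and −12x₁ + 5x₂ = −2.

With common normal n = (−12, 5, 0) (|n| = 13), the distance is |17 − (-2)|/|n| = 19/13.

19/13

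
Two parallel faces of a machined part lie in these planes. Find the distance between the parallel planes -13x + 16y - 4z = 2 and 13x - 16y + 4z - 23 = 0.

25/21

Divide the second equation by -1 to match normals: -13x + 16y - 4z = -23.
Both planes have normal n = (-13, 16, -4), |n| = 21. Any point on the first plane is at distance |(-23) − 2|/|n| = 25/21 from the second.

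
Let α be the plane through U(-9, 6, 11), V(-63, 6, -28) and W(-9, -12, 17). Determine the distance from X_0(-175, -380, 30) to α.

8

UV = (-54, 0, -39) and UW = (0, -18, 6), so a normal is n = UV × UW = (-702, 324, 972).
Then n·(-175, -380, 30) - 18954 = 9936.
|n| = √(492804 + 104976 + 944784) = 1242, so the distance is |9936|/1242 = 8.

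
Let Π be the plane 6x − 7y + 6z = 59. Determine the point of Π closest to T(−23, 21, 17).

n = (6, −7, 6), |n|² = 121, and n·T − 59 = -242.
t = -242/121 = -2, so the foot is T − t·n = (−23, 21, 17) − (-2)·(6, −7, 6) = (−11, 7, 29).

(-11, 7, 29)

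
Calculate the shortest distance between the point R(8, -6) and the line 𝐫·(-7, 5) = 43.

129/√74

d = |(-7)·8 + 5·(-6) − 43| / √(49 + 25) = |-129|/√74 = 129√74/74.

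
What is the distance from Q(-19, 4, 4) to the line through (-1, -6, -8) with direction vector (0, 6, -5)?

2√142

Direction vector d = (0, 6, -5).
AP = (-18, 10, 12), and AP × d = (-122, -90, -108).
|AP × d|² = 34648 and |d|² = 61, so the distance is √(34648/61) = √568 = 2√142.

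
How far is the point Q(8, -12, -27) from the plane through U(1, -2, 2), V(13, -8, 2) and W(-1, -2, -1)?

19/7

UV = (12, -6, 0) and UW = (-2, 0, -3), so a normal is n = UV × UW = (18, 36, -12).
n = (18, 36, -12); n·P − (-78) = 114; |n| = 42; distance = 114/42 = 19/7.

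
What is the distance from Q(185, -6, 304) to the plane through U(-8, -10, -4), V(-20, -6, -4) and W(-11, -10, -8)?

UV = (-12, 4, 0) and UW = (-3, 0, -4), so a normal is n = UV × UW = (-16, -48, 12).
Then n·(185, -6, 304) - 560 = 416.
|n| = √(256 + 2304 + 144) = 52, so the distance is |416|/52 = 8.

8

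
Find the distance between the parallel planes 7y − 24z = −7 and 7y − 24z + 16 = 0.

Both planes have normal n = (0, 7, −24), |n| = 25. Any point on the first plane is at distance |(-16) − (-7)|/|n| = 9/25 from the second.

9/25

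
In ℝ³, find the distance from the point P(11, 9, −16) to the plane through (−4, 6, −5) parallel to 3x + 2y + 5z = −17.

2√38/19

Parallel planes share the normal n = (3, 2, 5); since (−4, 6, −5) lies on the plane, its equation is 3x + 2y + 5z = -25.
n = (3, 2, 5); n·P − (-25) = -4; |n| = √38; distance = 4/√38.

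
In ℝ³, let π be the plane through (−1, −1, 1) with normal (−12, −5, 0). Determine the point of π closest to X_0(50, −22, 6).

The perpendicular from X_0 has direction n = (−12, −5, 0): r = (50, −22, 6) + λ(−12, −5, 0).
Substitute into the plane: n·(X_0 + λn) = 17 gives -490 + 169λ = 17, so λ = 3.
Foot = (50, −22, 6) + 3·(−12, −5, 0) = (14, −37, 6).

(14, -37, 6)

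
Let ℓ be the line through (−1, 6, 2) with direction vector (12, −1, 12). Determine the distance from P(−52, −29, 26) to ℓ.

3√457

Direction vector d = (12, −1, 12).
AP = (−51, −35, 24), and AP × d = (−396, 900, 471).
|AP × d|² = 1188657 and |d|² = 289, so the distance is √(1188657/289) = √4113 = 3√457.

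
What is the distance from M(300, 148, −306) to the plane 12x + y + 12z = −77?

9

Normal vector n = (12, 1, 12), and n·(300, 148, −306) − (−77) = 153.
|n| = √(144 + 1 + 144) = 17, so the distance is |153|/17 = 9.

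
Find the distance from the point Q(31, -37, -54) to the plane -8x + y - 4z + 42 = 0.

n = (-8, 1, -4); n·P − (-42) = -27; |n| = 9; distance = 27/9 = 3.

3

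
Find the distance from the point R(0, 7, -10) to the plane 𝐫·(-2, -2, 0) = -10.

n = (-2, -2, 0); n·P − (-10) = -4; |n| = 2√2; distance = 4/(2√2) = √2.

√2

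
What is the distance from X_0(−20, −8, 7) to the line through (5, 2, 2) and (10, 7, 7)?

A direction vector is d = (5, 5, 5).
AP = (−25, −10, 5); AP·d = -150, |AP|² = 750, |d|² = 75.
distance² = |AP|² − (AP·d)²/|d|² = 750 − 22500/75 = 450, so the distance is 15√2.

15√2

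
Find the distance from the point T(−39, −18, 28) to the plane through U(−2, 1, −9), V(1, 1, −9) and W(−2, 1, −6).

UV = (3, 0, 0) and UW = (0, 0, 3), so a normal is n = UV × UW = (0, −9, 0).
n = (0, −9, 0); n·P − (-9) = 171; |n| = 9; distance = 171/9 = 19.

19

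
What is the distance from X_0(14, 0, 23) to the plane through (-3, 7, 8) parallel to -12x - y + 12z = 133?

1

Parallel planes share the normal n = (-12, -1, 12); since (-3, 7, 8) lies on the plane, its equation is -12x - y + 12z = 125.
d = |(-12)·14 + (-1)·0 + 12·23 − 125| / √(144 + 1 + 144) = |-17| / 17 = 1.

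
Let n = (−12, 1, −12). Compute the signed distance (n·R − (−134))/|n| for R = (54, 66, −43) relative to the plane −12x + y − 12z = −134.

n·R − (-134) = 68.
|n| = 17, so the signed distance is 68/17 = 4.

4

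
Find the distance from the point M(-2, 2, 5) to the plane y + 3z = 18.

n = (0, 1, 3); n·P − 18 = -1; |n| = √10; distance = 1/√10.

1/√10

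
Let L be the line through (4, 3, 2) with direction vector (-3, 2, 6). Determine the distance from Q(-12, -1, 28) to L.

2√41

Direction vector d = (-3, 2, 6).
AP = (-16, -4, 26); AP·d = 196, |AP|² = 948, |d|² = 49.
distance² = |AP|² − (AP·d)²/|d|² = 948 − 38416/49 = 164, so the distance is 2√41.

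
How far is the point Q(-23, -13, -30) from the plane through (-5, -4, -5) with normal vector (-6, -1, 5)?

The plane has equation n·(r − (-5, -4, -5)) = 0, i.e. n·r = 9.
n = (-6, -1, 5); n·P − 9 = -8; |n| = √62; distance = 8/√62.

8/√62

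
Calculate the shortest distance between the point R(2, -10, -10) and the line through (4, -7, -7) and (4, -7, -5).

A direction vector is d = (0, 0, 2).
AP = (-2, -3, -3); AP·d = -6, |AP|² = 22, |d|² = 4.
distance² = |AP|² − (AP·d)²/|d|² = 22 − 36/4 = 13, so the distance is √13.

√13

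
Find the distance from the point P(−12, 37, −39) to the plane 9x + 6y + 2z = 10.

Normal vector n = (9, 6, 2), and n·(−12, 37, −39) − 10 = 26.
|n| = √(81 + 36 + 4) = 11, so the distance is |26|/11 = 26/11.

26/11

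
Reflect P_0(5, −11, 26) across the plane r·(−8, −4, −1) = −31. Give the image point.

(61/9, -91/9, 236/9)

n = (−8, −4, −1), |n|² = 81, n·P_0 − (-31) = 9, so t = 9/81 = 1/9.
Foot F = P_0 − (1/9)·n = (53/9, −95/9, 235/9); the reflection is 2F − P_0 = (61/9, −91/9, 236/9).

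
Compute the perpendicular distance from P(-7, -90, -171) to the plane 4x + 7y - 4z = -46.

n = (4, 7, -4); n·P − (-46) = 72; |n| = 9; distance = 72/9 = 8.

8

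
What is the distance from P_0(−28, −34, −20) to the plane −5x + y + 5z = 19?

13/√51

Normal vector n = (−5, 1, 5), and n·(−28, −34, −20) − 19 = −13.
|n| = √(25 + 1 + 25) = √51, so the distance is |-13|/√51 = 13/√51.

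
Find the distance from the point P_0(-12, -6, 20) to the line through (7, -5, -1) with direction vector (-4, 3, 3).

√259

Direction vector d = (-4, 3, 3).
AP = (-19, -1, 21); AP·d = 136, |AP|² = 803, |d|² = 34.
distance² = |AP|² − (AP·d)²/|d|² = 803 − 18496/34 = 259, so the distance is √259.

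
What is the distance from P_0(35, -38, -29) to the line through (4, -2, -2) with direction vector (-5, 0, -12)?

Direction vector d = (-5, 0, -12).
AP = (31, -36, -27); AP·d = 169, |AP|² = 2986, |d|² = 169.
distance² = |AP|² − (AP·d)²/|d|² = 2986 − 28561/169 = 2817, so the distance is 3√313.

3√313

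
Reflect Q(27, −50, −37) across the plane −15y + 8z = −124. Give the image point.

(27, 10, -69)

n = (0, −15, 8), |n|² = 289, n·Q − (-124) = 578, so t = 578/289 = 2.
Foot F = Q − 2·n = (27, −20, −53); the reflection is 2F − Q = (27, 10, −69).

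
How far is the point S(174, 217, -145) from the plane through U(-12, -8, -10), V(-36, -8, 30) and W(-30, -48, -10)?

3

UV = (-24, 0, 40) and UW = (-18, -40, 0), so a normal is n = UV × UW = (1600, -720, 960).
n = (1600, -720, 960); n·P − (-23040) = 6000; |n| = 2000; distance = 6000/2000 = 3.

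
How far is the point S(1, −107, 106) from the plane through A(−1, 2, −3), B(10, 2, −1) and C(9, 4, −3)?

AB = (11, 0, 2) and AC = (10, 2, 0), so a normal is n = AB × AC = (−4, 20, 22).
n = (−4, 20, 22); n·P − (-22) = 210; |n| = 30; distance = 210/30 = 7.

7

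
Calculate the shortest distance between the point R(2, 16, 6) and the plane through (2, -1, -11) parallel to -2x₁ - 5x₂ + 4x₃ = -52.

17√5/15

Parallel planes share the normal n = (-2, -5, 4); since (2, -1, -11) lies on the plane, its equation is -2x₁ - 5x₂ + 4x₃ = -43.
n = (-2, -5, 4); n·P − (-43) = -17; |n| = 3√5; distance = 17/(3√5) = 17√5/15.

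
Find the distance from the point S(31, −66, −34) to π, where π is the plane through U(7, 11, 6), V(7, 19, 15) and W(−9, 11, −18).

5

UV = (0, 8, 9) and UW = (−16, 0, −24), so a normal is n = UV × UW = (−192, −144, 128).
d = |(-192)·31 + (-144)·(-66) + 128·(-34) − (-2160)| / √(36864 + 20736 + 16384) = |1360| / 272 = 5.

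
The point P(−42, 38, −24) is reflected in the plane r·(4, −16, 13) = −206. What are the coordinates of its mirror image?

With n = (4, −16, 13), the signed offset is (n·P − (-206))/|n|² = -882/441 = -2.
P' = P − 2t·n = (−42, 38, −24) − (-4)·(4, −16, 13) = (−26, −26, 28).

(-26, -26, 28)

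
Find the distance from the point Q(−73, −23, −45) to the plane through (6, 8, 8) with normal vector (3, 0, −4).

5

The plane has equation n·(r − (6, 8, 8)) = 0, i.e. n·r = -14.
d = |3·(-73) + (-4)·(-45) − (-14)| / √(9 + 0 + 16) = |-25| / 5 = 5.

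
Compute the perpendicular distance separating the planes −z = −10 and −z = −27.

17

With common normal n = (0, 0, −1) (|n| = 1), the distance is |(-10) − (-27)|/|n| = 17/1 = 17.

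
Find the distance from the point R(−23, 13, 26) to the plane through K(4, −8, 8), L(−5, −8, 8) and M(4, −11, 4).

KL = (−9, 0, 0) and KM = (0, −3, −4), so a normal is n = KL × KM = (0, −36, 27).
Then n·(−23, 13, 26) − 504 = −270.
|n| = √(0 + 1296 + 729) = 45, so the distance is |-270|/45 = 6.

6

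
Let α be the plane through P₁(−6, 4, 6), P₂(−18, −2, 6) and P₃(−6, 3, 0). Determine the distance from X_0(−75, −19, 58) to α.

17√46/46

P₁P₂ = (−12, −6, 0) and P₁P₃ = (0, −1, −6), so a normal is n = P₁P₂ × P₁P₃ = (36, −72, 12).
n = (36, −72, 12); n·P − (-432) = -204; |n| = 12√46; distance = 204/(12√46) = 17/√46.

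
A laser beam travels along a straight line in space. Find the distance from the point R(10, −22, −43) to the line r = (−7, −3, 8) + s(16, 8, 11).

Direction vector d = (16, 8, 11).
AP = (17, −19, −51); AP·d = -441, |AP|² = 3251, |d|² = 441.
distance² = |AP|² − (AP·d)²/|d|² = 3251 − 194481/441 = 2810, so the distance is √2810.

√2810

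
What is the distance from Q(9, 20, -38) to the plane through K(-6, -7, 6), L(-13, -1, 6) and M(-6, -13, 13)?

15/11

KL = (-7, 6, 0) and KM = (0, -6, 7), so a normal is n = KL × KM = (42, 49, 42).
n = (42, 49, 42); n·P − (-343) = 105; |n| = 77; distance = 105/77 = 15/11.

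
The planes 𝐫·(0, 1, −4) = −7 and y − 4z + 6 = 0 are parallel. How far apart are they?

Both planes have normal n = (0, 1, −4), |n| = √17. Any point on the first plane is at distance |(-6) − (-7)|/|n| = 1/√17 from the second.

√17/17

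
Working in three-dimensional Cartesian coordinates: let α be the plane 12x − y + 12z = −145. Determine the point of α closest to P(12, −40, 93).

(-48, -35, 33)

n = (12, −1, 12), |n|² = 289, and n·P − (-145) = 1445.
t = 1445/289 = 5, so the foot is P − t·n = (12, −40, 93) − 5·(12, −1, 12) = (−48, −35, 33).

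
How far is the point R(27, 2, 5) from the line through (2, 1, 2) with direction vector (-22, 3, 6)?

Direction vector d = (-22, 3, 6).
AP = (25, 1, 3); AP·d = -529, |AP|² = 635, |d|² = 529.
distance² = |AP|² − (AP·d)²/|d|² = 635 − 279841/529 = 106, so the distance is √106.

√106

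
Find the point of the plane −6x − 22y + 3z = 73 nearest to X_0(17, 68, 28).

(-1, 2, 37)

The perpendicular from X_0 has direction n = (−6, −22, 3): r = (17, 68, 28) + t(−6, −22, 3).
Substitute into the plane: n·(X_0 + tn) = 73 gives -1514 + 529t = 73, so t = 3.
Foot = (17, 68, 28) + 3·(−6, −22, 3) = (−1, 2, 37).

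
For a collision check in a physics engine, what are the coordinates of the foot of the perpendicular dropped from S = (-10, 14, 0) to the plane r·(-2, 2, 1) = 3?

(0, 4, -5)

The perpendicular from S has direction n = (-2, 2, 1): r = (-10, 14, 0) + t(-2, 2, 1).
Substitute into the plane: n·(S + tn) = 3 gives 48 + 9t = 3, so t = -5.
Foot = (-10, 14, 0) + (-5)·(-2, 2, 1) = (0, 4, -5).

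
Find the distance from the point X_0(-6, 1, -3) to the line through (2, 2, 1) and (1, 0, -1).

A direction vector is d = (-1, -2, -2).
AP = (-8, -1, -4); AP·d = 18, |AP|² = 81, |d|² = 9.
distance² = |AP|² − (AP·d)²/|d|² = 81 − 324/9 = 45, so the distance is 3√5.

3√5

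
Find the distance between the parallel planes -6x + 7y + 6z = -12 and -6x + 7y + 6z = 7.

19/11

With common normal n = (-6, 7, 6) (|n| = 11), the distance is |(-12) − 7|/|n| = 19/11.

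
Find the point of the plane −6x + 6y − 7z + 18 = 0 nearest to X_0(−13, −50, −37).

(-113/11, -580/11, -372/11)

The perpendicular from X_0 has direction n = (−6, 6, −7): r = (−13, −50, −37) + t(−6, 6, −7).
Substitute into the plane: n·(X_0 + tn) = -18 gives 37 + 121t = -18, so t = -5/11.
Foot = (−13, −50, −37) + (-5/11)·(−6, 6, −7) = (−113/11, −580/11, −372/11).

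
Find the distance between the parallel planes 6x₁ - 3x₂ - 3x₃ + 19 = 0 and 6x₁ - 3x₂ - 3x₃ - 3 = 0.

With common normal n = (6, -3, -3) (|n| = 3√6), the distance is |(-19) − 3|/|n| = 22/(3√6).

11√6/9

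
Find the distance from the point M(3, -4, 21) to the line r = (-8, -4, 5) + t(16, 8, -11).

√377

Direction vector d = (16, 8, -11).
AP = (11, 0, 16), and AP × d = (-128, 377, 88).
|AP × d|² = 166257 and |d|² = 441, so the distance is √(166257/441) = √377.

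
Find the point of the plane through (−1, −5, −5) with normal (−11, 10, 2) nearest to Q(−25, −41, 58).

n = (−11, 10, 2), |n|² = 225, and n·Q − (-49) = 30.
t = 30/225 = 2/15, so the foot is Q − t·n = (−25, −41, 58) − (2/15)·(−11, 10, 2) = (−353/15, −127/3, 866/15).

(-353/15, -127/3, 866/15)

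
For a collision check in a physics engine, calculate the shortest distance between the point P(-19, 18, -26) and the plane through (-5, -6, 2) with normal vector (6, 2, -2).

The plane has equation n·(r − (-5, -6, 2)) = 0, i.e. n·r = -46.
Then n·(-19, 18, -26) - (-46) = 20.
|n| = √(36 + 4 + 4) = 2√11, so the distance is |20|/(2√11) = 10√11/11.

10√11/11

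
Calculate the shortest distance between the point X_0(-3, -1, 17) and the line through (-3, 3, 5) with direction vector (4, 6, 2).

Direction vector d = (4, 6, 2).
AP = (0, -4, 12); AP·d = 0, |AP|² = 160, |d|² = 56.
distance² = |AP|² − (AP·d)²/|d|² = 160 − 0/56 = 160, so the distance is 4√10.

4√10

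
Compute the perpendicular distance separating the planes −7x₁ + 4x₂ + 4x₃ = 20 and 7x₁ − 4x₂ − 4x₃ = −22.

Divide the second equation by -1 to match normals: −7x₁ + 4x₂ + 4x₃ = 22.
Both planes have normal n = (−7, 4, 4), |n| = 9. Any point on the first plane is at distance |22 − 20|/|n| = 2/9 from the second.

2/9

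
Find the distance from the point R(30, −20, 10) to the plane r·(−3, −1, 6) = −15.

d = |(-3)·30 + (-1)·(-20) + 6·10 − (-15)| / √(9 + 1 + 36) = |5| / √46 = 5/√46.

5/√46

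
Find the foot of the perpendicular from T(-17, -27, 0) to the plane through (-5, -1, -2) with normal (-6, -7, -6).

(-5, -13, 12)

n = (-6, -7, -6), |n|² = 121, and n·T − 49 = 242.
t = 242/121 = 2, so the foot is T − t·n = (-17, -27, 0) − 2·(-6, -7, -6) = (-5, -13, 12).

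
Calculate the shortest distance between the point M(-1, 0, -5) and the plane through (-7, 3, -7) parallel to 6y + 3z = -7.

Parallel planes share the normal n = (0, 6, 3); since (-7, 3, -7) lies on the plane, its equation is 6y + 3z = -3.
d = |6·0 + 3·(-5) − (-3)| / √(0 + 36 + 9) = |-12| / (3√5) = 4/√5.

4√5/5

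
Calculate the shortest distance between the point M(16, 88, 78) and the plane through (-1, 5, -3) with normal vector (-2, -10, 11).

The plane has equation n·(r − (-1, 5, -3)) = 0, i.e. n·r = -81.
Then n·(16, 88, 78) - (-81) = 27.
|n| = √(4 + 100 + 121) = 15, so the distance is |27|/15 = 9/5.

9/5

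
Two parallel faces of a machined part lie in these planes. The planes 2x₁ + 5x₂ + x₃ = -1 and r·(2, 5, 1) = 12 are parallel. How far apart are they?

With common normal n = (2, 5, 1) (|n| = √30), the distance is |(-1) − 12|/|n| = 13/√30.

13/√30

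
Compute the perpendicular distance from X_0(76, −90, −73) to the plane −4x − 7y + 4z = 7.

Normal vector n = (−4, −7, 4), and n·(76, −90, −73) − 7 = 27.
|n| = √(16 + 49 + 16) = 9, so the distance is |27|/9 = 3.

3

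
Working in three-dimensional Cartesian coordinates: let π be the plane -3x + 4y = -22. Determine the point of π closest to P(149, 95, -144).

The perpendicular from P has direction n = (-3, 4, 0): r = (149, 95, -144) + μ(-3, 4, 0).
Substitute into the plane: n·(P + μn) = -22 gives -67 + 25μ = -22, so μ = 9/5.
Foot = (149, 95, -144) + (9/5)·(-3, 4, 0) = (718/5, 511/5, -144).

(718/5, 511/5, -144)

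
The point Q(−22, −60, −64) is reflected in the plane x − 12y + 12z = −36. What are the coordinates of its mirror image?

n = (1, −12, 12), |n|² = 289, n·Q − (-36) = -34, so t = -34/289 = -2/17.
Foot F = Q − (-2/17)·n = (−372/17, −1044/17, −1064/17); the reflection is 2F − Q = (−370/17, −1068/17, −1040/17).

(-370/17, -1068/17, -1040/17)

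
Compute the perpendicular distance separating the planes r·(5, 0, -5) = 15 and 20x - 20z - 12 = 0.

Divide the second equation by 4 to match normals: 5x - 5z = 3.
With common normal n = (5, 0, -5) (|n| = 5√2), the distance is |15 − 3|/|n| = 12/(5√2) = 6√2/5.

6√2/5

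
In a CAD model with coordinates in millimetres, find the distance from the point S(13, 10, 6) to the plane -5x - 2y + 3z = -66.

n = (-5, -2, 3); n·P − (-66) = -1; |n| = √38; distance = 1/√38.

1/√38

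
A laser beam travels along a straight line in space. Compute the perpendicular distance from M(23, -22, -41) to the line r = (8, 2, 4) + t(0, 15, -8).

3√314

Direction vector d = (0, 15, -8).
AP = (15, -24, -45); AP·d = 0, |AP|² = 2826, |d|² = 289.
distance² = |AP|² − (AP·d)²/|d|² = 2826 − 0/289 = 2826, so the distance is 3√314.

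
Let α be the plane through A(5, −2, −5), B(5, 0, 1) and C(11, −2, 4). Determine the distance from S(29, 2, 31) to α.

AB = (0, 2, 6) and AC = (6, 0, 9), so a normal is n = AB × AC = (18, 36, −12).
Then n·(29, 2, 31) − 78 = 144.
|n| = √(324 + 1296 + 144) = 42, so the distance is |144|/42 = 24/7.

24/7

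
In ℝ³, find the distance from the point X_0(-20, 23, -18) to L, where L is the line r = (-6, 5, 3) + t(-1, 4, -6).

√113

Direction vector d = (-1, 4, -6).
AP = (-14, 18, -21); AP·d = 212, |AP|² = 961, |d|² = 53.
distance² = |AP|² − (AP·d)²/|d|² = 961 − 44944/53 = 113, so the distance is √113.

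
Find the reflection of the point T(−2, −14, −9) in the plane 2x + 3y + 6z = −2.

n = (2, 3, 6), |n|² = 49, n·T − (-2) = -98, so t = -98/49 = -2.
Foot F = T − (-2)·n = (2, −8, 3); the reflection is 2F − T = (6, −2, 15).

(6, -2, 15)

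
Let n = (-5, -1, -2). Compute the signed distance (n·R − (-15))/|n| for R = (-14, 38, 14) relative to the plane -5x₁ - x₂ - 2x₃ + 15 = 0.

19√30/30

n·R − (-15) = 19.
|n| = √30, so the signed distance is 19√30/30.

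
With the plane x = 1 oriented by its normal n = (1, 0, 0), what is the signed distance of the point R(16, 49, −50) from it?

15

n·R − 1 = 15.
|n| = 1, so the signed distance is 15/1 = 15.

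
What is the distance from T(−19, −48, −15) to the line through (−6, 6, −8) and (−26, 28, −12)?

A direction vector is d = (−20, 22, −4).
AP = (−13, −54, −7); AP·d = -900, |AP|² = 3134, |d|² = 900.
distance² = |AP|² − (AP·d)²/|d|² = 3134 − 810000/900 = 2234, so the distance is √2234.

√2234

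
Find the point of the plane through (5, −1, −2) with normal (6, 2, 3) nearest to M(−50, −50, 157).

n = (6, 2, 3), |n|² = 49, and n·M − 22 = 49.
t = 49/49 = 1, so the foot is M − t·n = (−50, −50, 157) − 1·(6, 2, 3) = (−56, −52, 154).

(-56, -52, 154)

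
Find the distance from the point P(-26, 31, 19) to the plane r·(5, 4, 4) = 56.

14√57/57

Normal vector n = (5, 4, 4), and n·(-26, 31, 19) - 56 = 14.
|n| = √(25 + 16 + 16) = √57, so the distance is |14|/√57 = 14/√57.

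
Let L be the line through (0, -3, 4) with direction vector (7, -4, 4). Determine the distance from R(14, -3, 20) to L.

8√2

Direction vector d = (7, -4, 4).
AP = (14, 0, 16); AP·d = 162, |AP|² = 452, |d|² = 81.
distance² = |AP|² − (AP·d)²/|d|² = 452 − 26244/81 = 128, so the distance is 8√2.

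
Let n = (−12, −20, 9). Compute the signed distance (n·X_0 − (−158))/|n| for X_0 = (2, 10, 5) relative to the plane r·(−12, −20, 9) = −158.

n·X_0 − (-158) = -21.
|n| = 25, so the signed distance is -21/25.

-21/25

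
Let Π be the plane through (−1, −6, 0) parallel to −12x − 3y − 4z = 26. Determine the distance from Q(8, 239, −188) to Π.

Parallel planes share the normal n = (−12, −3, −4); since (−1, −6, 0) lies on the plane, its equation is −12x − 3y − 4z = 30.
Then n·(8, 239, −188) − 30 = −91.
|n| = √(144 + 9 + 16) = 13, so the distance is |-91|/13 = 7.

7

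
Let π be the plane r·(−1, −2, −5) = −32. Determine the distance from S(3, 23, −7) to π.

18/√30

Normal vector n = (−1, −2, −5), and n·(3, 23, −7) − (−32) = 18.
|n| = √(1 + 4 + 25) = √30, so the distance is |18|/√30 = 18/√30.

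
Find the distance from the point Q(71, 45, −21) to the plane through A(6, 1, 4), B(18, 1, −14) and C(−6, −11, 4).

13/√22

AB = (12, 0, −18) and AC = (−12, −12, 0), so a normal is n = AB × AC = (−216, 216, −144).
Then n·(71, 45, −21) − (−1656) = −936.
|n| = √(46656 + 46656 + 20736) = 72√22, so the distance is |-936|/(72√22) = 13√22/22.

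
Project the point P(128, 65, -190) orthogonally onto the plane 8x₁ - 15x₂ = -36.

The perpendicular from P has direction n = (8, -15, 0): r = (128, 65, -190) + λ(8, -15, 0).
Substitute into the plane: n·(P + λn) = -36 gives 49 + 289λ = -36, so λ = -5/17.
Foot = (128, 65, -190) + (-5/17)·(8, -15, 0) = (2136/17, 1180/17, -190).

(2136/17, 1180/17, -190)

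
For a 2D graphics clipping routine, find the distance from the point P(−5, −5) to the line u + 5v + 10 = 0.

10√26/13

d = |1·(-5) + 5·(-5) − (-10)| / √(1 + 25) = |-20|/√26 = 20/√26.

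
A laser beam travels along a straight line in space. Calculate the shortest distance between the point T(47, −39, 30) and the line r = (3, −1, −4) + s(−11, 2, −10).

Direction vector d = (−11, 2, −10).
AP = (44, −38, 34), and AP × d = (312, 66, −330).
|AP × d|² = 210600 and |d|² = 225, so the distance is √(210600/225) = √936 = 6√26.

6√26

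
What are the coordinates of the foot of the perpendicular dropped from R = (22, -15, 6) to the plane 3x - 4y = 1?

(7, 5, 6)

n = (3, -4, 0), |n|² = 25, and n·R − 1 = 125.
t = 125/25 = 5, so the foot is R − t·n = (22, -15, 6) − 5·(3, -4, 0) = (7, 5, 6).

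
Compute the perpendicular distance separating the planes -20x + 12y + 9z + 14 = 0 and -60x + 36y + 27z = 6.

16/25

Divide the second equation by 3 to match normals: -20x + 12y + 9z = 2.
Both planes have normal n = (-20, 12, 9), |n| = 25. Any point on the first plane is at distance |2 − (-14)|/|n| = 16/25 from the second.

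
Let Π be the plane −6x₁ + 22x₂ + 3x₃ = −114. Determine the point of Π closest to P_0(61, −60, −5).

The perpendicular from P_0 has direction n = (−6, 22, 3): r = (61, −60, −5) + λ(−6, 22, 3).
Substitute into the plane: n·(P_0 + λn) = -114 gives -1701 + 529λ = -114, so λ = 3.
Foot = (61, −60, −5) + 3·(−6, 22, 3) = (43, 6, 4).

(43, 6, 4)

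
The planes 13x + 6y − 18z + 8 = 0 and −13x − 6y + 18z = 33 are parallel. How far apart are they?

25/23

Divide the second equation by -1 to match normals: 13x + 6y − 18z = -33.
Both planes have normal n = (13, 6, −18), |n| = 23. Any point on the first plane is at distance |(-33) − (-8)|/|n| = 25/23 from the second.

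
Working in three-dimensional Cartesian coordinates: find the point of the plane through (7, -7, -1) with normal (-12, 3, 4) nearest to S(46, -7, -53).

n = (-12, 3, 4), |n|² = 169, and n·S − (-109) = -676.
t = -676/169 = -4, so the foot is S − t·n = (46, -7, -53) − (-4)·(-12, 3, 4) = (-2, 5, -37).

(-2, 5, -37)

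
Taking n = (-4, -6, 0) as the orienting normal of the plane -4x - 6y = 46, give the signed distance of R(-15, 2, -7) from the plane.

n·R − 46 = 2.
|n| = 2√13, so the signed distance is 1/√13.

1/√13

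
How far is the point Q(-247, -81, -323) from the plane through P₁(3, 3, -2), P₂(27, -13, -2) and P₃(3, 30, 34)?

7

P₁P₂ = (24, -16, 0) and P₁P₃ = (0, 27, 36), so a normal is n = P₁P₂ × P₁P₃ = (-576, -864, 648).
Then n·(-247, -81, -323) - (-5616) = 8568.
|n| = √(331776 + 746496 + 419904) = 1224, so the distance is |8568|/1224 = 7.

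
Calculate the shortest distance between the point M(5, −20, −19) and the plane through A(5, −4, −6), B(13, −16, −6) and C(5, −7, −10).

AB = (8, −12, 0) and AC = (0, −3, −4), so a normal is n = AB × AC = (48, 32, −24).
Then n·(5, −20, −19) − 256 = −200.
|n| = √(2304 + 1024 + 576) = 8√61, so the distance is |-200|/(8√61) = 25/√61.

25/√61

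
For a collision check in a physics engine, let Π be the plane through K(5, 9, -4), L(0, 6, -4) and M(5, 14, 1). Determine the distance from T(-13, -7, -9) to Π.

√59/59

KL = (-5, -3, 0) and KM = (0, 5, 5), so a normal is n = KL × KM = (-15, 25, -25).
n = (-15, 25, -25); n·P − 250 = -5; |n| = 5√59; distance = 5/(5√59) = 1/√59.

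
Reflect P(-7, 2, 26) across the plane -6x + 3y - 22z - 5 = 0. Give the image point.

(-19, 8, -18)

With n = (-6, 3, -22), the signed offset is (n·P − 5)/|n|² = -529/529 = -1.
P' = P − 2t·n = (-7, 2, 26) − (-2)·(-6, 3, -22) = (-19, 8, -18).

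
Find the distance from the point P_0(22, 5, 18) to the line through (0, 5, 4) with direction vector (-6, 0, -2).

Direction vector d = (-6, 0, -2).
AP = (22, 0, 14); AP·d = -160, |AP|² = 680, |d|² = 40.
distance² = |AP|² − (AP·d)²/|d|² = 680 − 25600/40 = 40, so the distance is 2√10.

2√10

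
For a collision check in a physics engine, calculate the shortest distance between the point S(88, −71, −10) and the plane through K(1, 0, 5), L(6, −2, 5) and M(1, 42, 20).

KL = (5, −2, 0) and KM = (0, 42, 15), so a normal is n = KL × KM = (−30, −75, 210).
Then n·(88, −71, −10) − 1020 = −435.
|n| = √(900 + 5625 + 44100) = 225, so the distance is |-435|/225 = 29/15.

29/15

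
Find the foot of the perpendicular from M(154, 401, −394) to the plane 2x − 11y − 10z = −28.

(776/5, 1972/5, -400)

n = (2, −11, −10), |n|² = 225, and n·M − (-28) = -135.
t = -135/225 = -3/5, so the foot is M − t·n = (154, 401, −394) − (-3/5)·(2, −11, −10) = (776/5, 1972/5, −400).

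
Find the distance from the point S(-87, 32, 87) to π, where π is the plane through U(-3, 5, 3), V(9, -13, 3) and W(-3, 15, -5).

24/√77

UV = (12, -18, 0) and UW = (0, 10, -8), so a normal is n = UV × UW = (144, 96, 120).
Then n·(-87, 32, 87) - 408 = 576.
|n| = √(20736 + 9216 + 14400) = 24√77, so the distance is |576|/(24√77) = 24√77/77.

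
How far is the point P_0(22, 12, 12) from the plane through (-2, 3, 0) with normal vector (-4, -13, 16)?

1

The plane has equation n·(r − (-2, 3, 0)) = 0, i.e. n·r = -31.
Then n·(22, 12, 12) - (-31) = -21.
|n| = √(16 + 169 + 256) = 21, so the distance is |-21|/21 = 1.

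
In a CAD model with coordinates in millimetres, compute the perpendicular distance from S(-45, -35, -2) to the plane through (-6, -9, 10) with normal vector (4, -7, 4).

The plane has equation n·(r − (-6, -9, 10)) = 0, i.e. n·r = 79.
Then n·(-45, -35, -2) - 79 = -22.
|n| = √(16 + 49 + 16) = 9, so the distance is |-22|/9 = 22/9.

22/9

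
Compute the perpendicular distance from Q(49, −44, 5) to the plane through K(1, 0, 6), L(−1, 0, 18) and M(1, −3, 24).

23√73/73

KL = (−2, 0, 12) and KM = (0, −3, 18), so a normal is n = KL × KM = (36, 36, 6).
n = (36, 36, 6); n·P − 72 = 138; |n| = 6√73; distance = 138/(6√73) = 23/√73.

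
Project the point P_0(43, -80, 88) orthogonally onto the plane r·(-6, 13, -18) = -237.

(13, -15, -2)

n = (-6, 13, -18), |n|² = 529, and n·P_0 − (-237) = -2645.
t = -2645/529 = -5, so the foot is P_0 − t·n = (43, -80, 88) − (-5)·(-6, 13, -18) = (13, -15, -2).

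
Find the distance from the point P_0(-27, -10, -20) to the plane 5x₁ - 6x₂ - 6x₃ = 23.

Normal vector n = (5, -6, -6), and n·(-27, -10, -20) - 23 = 22.
|n| = √(25 + 36 + 36) = √97, so the distance is |22|/√97 = 22√97/97.

22√97/97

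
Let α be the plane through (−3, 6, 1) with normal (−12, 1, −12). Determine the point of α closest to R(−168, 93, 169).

(-2820/17, 1578/17, 2909/17)

The perpendicular from R has direction n = (−12, 1, −12): r = (−168, 93, 169) + μ(−12, 1, −12).
Substitute into the plane: n·(R + μn) = 30 gives 81 + 289μ = 30, so μ = -3/17.
Foot = (−168, 93, 169) + (-3/17)·(−12, 1, −12) = (−2820/17, 1578/17, 2909/17).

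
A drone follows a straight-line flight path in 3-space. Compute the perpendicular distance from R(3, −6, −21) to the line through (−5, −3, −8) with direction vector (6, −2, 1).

√201

Direction vector d = (6, −2, 1).
AP = (8, −3, −13); AP·d = 41, |AP|² = 242, |d|² = 41.
distance² = |AP|² − (AP·d)²/|d|² = 242 − 1681/41 = 201, so the distance is √201.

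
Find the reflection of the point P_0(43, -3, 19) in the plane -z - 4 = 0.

With n = (0, 0, -1), the signed offset is (n·P_0 − 4)/|n|² = -23/1 = -23.
P_0' = P_0 − 2t·n = (43, -3, 19) − (-46)·(0, 0, -1) = (43, -3, -27).

(43, -3, -27)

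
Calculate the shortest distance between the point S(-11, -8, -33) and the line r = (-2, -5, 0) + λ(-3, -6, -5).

Direction vector d = (-3, -6, -5).
AP = (-9, -3, -33); AP·d = 210, |AP|² = 1179, |d|² = 70.
distance² = |AP|² − (AP·d)²/|d|² = 1179 − 44100/70 = 549, so the distance is 3√61.

3√61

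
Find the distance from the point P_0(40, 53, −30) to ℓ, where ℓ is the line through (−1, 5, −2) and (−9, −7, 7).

√145

A direction vector is d = (−8, −12, 9).
AP = (41, 48, −28), and AP × d = (96, −145, −108).
|AP × d|² = 41905 and |d|² = 289, so the distance is √(41905/289) = √145.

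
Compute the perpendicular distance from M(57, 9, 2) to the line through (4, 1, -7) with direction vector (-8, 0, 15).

Direction vector d = (-8, 0, 15).
AP = (53, 8, 9), and AP × d = (120, -867, 64).
|AP × d|² = 770185 and |d|² = 289, so the distance is √(770185/289) = √2665.

√2665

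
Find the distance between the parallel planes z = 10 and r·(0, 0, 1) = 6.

With common normal n = (0, 0, 1) (|n| = 1), the distance is |10 − 6|/|n| = 4/1 = 4.

4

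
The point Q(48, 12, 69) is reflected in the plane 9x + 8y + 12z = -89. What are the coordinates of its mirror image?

(-42, -68, -51)

With n = (9, 8, 12), the signed offset is (n·Q − (-89))/|n|² = 1445/289 = 5.
Q' = Q − 2t·n = (48, 12, 69) − 10·(9, 8, 12) = (-42, -68, -51).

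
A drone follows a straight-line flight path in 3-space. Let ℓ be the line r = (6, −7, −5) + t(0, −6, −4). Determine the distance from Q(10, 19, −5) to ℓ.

Direction vector d = (0, −6, −4).
AP = (4, 26, 0), and AP × d = (−104, 16, −24).
|AP × d|² = 11648 and |d|² = 52, so the distance is √(11648/52) = √224 = 4√14.

4√14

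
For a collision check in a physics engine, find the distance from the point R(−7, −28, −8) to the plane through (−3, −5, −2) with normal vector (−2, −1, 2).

The plane has equation n·(r − (−3, −5, −2)) = 0, i.e. n·r = 7.
Then n·(−7, −28, −8) − 7 = 19.
|n| = √(4 + 1 + 4) = 3, so the distance is |19|/3 = 19/3.

19/3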